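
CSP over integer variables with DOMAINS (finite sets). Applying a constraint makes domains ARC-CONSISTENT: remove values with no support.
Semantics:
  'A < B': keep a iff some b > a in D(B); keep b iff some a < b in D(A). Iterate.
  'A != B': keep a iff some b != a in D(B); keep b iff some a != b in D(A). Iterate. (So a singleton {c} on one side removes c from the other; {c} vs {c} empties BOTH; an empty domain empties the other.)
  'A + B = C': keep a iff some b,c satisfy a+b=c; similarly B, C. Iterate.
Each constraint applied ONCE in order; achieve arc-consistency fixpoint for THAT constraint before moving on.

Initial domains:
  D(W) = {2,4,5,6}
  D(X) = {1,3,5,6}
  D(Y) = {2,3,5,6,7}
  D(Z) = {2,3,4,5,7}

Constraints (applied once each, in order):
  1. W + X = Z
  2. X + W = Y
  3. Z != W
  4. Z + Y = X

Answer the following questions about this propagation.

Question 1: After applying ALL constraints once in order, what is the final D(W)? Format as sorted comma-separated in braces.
Answer: {2,4,6}

Derivation:
Constraint 1 (W + X = Z) on D(W)={2,4,5,6} D(X)={1,3,5,6} D(Z)={2,3,4,5,7}: W {2,4,5,6}->{2,4,6}; X {1,3,5,6}->{1,3,5}; Z {2,3,4,5,7}->{3,5,7}
Constraint 2 (X + W = Y) on D(X)={1,3,5} D(W)={2,4,6} D(Y)={2,3,5,6,7}: Y {2,3,5,6,7}->{3,5,7}
Constraint 3 (Z != W) on D(Z)={3,5,7} D(W)={2,4,6}: no change
Constraint 4 (Z + Y = X) on D(Z)={3,5,7} D(Y)={3,5,7} D(X)={1,3,5}: Z {3,5,7}->{}; Y {3,5,7}->{}; X {1,3,5}->{}
So after all 4 constraints: D(W) = {2,4,6}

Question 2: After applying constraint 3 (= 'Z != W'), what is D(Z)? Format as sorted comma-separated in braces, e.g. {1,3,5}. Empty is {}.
Constraint 1 (W + X = Z) on D(W)={2,4,5,6} D(X)={1,3,5,6} D(Z)={2,3,4,5,7}: W {2,4,5,6}->{2,4,6}; X {1,3,5,6}->{1,3,5}; Z {2,3,4,5,7}->{3,5,7}
Constraint 2 (X + W = Y) on D(X)={1,3,5} D(W)={2,4,6} D(Y)={2,3,5,6,7}: Y {2,3,5,6,7}->{3,5,7}
Constraint 3 (Z != W) on D(Z)={3,5,7} D(W)={2,4,6}: no change
So after constraint 3: D(Z) = {3,5,7}

Answer: {3,5,7}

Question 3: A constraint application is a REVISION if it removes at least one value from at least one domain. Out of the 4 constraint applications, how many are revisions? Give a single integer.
Answer: 3

Derivation:
Constraint 1 (W + X = Z) on D(W)={2,4,5,6} D(X)={1,3,5,6} D(Z)={2,3,4,5,7}: W {2,4,5,6}->{2,4,6}; X {1,3,5,6}->{1,3,5}; Z {2,3,4,5,7}->{3,5,7} => REVISION
Constraint 2 (X + W = Y) on D(X)={1,3,5} D(W)={2,4,6} D(Y)={2,3,5,6,7}: Y {2,3,5,6,7}->{3,5,7} => REVISION
Constraint 3 (Z != W) on D(Z)={3,5,7} D(W)={2,4,6}: no change => not a revision
Constraint 4 (Z + Y = X) on D(Z)={3,5,7} D(Y)={3,5,7} D(X)={1,3,5}: Z {3,5,7}->{}; Y {3,5,7}->{}; X {1,3,5}->{} => REVISION
Total revisions = 3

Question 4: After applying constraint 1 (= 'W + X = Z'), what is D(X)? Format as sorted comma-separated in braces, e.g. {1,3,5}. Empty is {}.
Constraint 1 (W + X = Z) on D(W)={2,4,5,6} D(X)={1,3,5,6} D(Z)={2,3,4,5,7}: W {2,4,5,6}->{2,4,6}; X {1,3,5,6}->{1,3,5}; Z {2,3,4,5,7}->{3,5,7}
So after constraint 1: D(X) = {1,3,5}

Answer: {1,3,5}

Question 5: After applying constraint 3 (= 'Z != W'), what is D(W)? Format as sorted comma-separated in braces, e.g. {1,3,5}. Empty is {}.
Answer: {2,4,6}

Derivation:
Constraint 1 (W + X = Z) on D(W)={2,4,5,6} D(X)={1,3,5,6} D(Z)={2,3,4,5,7}: W {2,4,5,6}->{2,4,6}; X {1,3,5,6}->{1,3,5}; Z {2,3,4,5,7}->{3,5,7}
Constraint 2 (X + W = Y) on D(X)={1,3,5} D(W)={2,4,6} D(Y)={2,3,5,6,7}: Y {2,3,5,6,7}->{3,5,7}
Constraint 3 (Z != W) on D(Z)={3,5,7} D(W)={2,4,6}: no change
So after constraint 3: D(W) = {2,4,6}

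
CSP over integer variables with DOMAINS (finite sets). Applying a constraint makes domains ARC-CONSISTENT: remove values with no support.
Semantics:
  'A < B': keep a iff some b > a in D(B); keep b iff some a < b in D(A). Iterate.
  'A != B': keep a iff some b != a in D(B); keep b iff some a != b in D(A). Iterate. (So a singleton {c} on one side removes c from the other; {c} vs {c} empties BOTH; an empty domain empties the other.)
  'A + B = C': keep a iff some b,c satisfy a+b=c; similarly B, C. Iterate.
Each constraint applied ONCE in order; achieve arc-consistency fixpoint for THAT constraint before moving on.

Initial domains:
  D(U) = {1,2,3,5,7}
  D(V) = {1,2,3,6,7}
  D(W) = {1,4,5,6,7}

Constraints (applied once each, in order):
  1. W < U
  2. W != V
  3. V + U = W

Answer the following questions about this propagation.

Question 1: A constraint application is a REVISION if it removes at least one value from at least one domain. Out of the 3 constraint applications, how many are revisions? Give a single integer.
Constraint 1 (W < U) on D(W)={1,4,5,6,7} D(U)={1,2,3,5,7}: W {1,4,5,6,7}->{1,4,5,6}; U {1,2,3,5,7}->{2,3,5,7} => REVISION
Constraint 2 (W != V) on D(W)={1,4,5,6} D(V)={1,2,3,6,7}: no change => not a revision
Constraint 3 (V + U = W) on D(V)={1,2,3,6,7} D(U)={2,3,5,7} D(W)={1,4,5,6}: V {1,2,3,6,7}->{1,2,3}; U {2,3,5,7}->{2,3,5}; W {1,4,5,6}->{4,5,6} => REVISION
Total revisions = 2

Answer: 2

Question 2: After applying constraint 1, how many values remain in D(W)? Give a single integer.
Constraint 1 (W < U) on D(W)={1,4,5,6,7} D(U)={1,2,3,5,7}: W {1,4,5,6,7}->{1,4,5,6}; U {1,2,3,5,7}->{2,3,5,7}
So after constraint 1: D(W)={1,4,5,6}, size = 4

Answer: 4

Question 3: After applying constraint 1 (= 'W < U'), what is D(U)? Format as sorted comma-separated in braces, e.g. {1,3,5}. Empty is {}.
Constraint 1 (W < U) on D(W)={1,4,5,6,7} D(U)={1,2,3,5,7}: W {1,4,5,6,7}->{1,4,5,6}; U {1,2,3,5,7}->{2,3,5,7}
So after constraint 1: D(U) = {2,3,5,7}

Answer: {2,3,5,7}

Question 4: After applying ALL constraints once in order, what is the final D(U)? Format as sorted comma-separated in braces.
Constraint 1 (W < U) on D(W)={1,4,5,6,7} D(U)={1,2,3,5,7}: W {1,4,5,6,7}->{1,4,5,6}; U {1,2,3,5,7}->{2,3,5,7}
Constraint 2 (W != V) on D(W)={1,4,5,6} D(V)={1,2,3,6,7}: no change
Constraint 3 (V + U = W) on D(V)={1,2,3,6,7} D(U)={2,3,5,7} D(W)={1,4,5,6}: V {1,2,3,6,7}->{1,2,3}; U {2,3,5,7}->{2,3,5}; W {1,4,5,6}->{4,5,6}
So after all 3 constraints: D(U) = {2,3,5}

Answer: {2,3,5}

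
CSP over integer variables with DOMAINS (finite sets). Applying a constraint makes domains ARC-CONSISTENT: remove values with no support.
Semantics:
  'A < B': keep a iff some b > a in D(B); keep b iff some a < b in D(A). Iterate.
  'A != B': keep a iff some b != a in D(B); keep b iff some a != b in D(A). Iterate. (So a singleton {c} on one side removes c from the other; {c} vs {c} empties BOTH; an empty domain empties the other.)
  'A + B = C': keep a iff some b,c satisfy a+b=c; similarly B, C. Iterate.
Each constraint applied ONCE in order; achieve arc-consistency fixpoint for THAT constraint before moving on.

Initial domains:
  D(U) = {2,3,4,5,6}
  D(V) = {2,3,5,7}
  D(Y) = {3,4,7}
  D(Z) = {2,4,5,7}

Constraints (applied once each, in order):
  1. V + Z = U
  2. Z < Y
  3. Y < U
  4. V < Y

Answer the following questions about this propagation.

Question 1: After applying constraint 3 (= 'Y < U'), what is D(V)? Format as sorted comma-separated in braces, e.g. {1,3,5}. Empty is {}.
Answer: {2,3}

Derivation:
Constraint 1 (V + Z = U) on D(V)={2,3,5,7} D(Z)={2,4,5,7} D(U)={2,3,4,5,6}: V {2,3,5,7}->{2,3}; Z {2,4,5,7}->{2,4}; U {2,3,4,5,6}->{4,5,6}
Constraint 2 (Z < Y) on D(Z)={2,4} D(Y)={3,4,7}: no change
Constraint 3 (Y < U) on D(Y)={3,4,7} D(U)={4,5,6}: Y {3,4,7}->{3,4}
So after constraint 3: D(V) = {2,3}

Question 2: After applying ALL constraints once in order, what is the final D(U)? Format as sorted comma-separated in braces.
Constraint 1 (V + Z = U) on D(V)={2,3,5,7} D(Z)={2,4,5,7} D(U)={2,3,4,5,6}: V {2,3,5,7}->{2,3}; Z {2,4,5,7}->{2,4}; U {2,3,4,5,6}->{4,5,6}
Constraint 2 (Z < Y) on D(Z)={2,4} D(Y)={3,4,7}: no change
Constraint 3 (Y < U) on D(Y)={3,4,7} D(U)={4,5,6}: Y {3,4,7}->{3,4}
Constraint 4 (V < Y) on D(V)={2,3} D(Y)={3,4}: no change
So after all 4 constraints: D(U) = {4,5,6}

Answer: {4,5,6}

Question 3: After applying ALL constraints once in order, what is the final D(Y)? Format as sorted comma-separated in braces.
Answer: {3,4}

Derivation:
Constraint 1 (V + Z = U) on D(V)={2,3,5,7} D(Z)={2,4,5,7} D(U)={2,3,4,5,6}: V {2,3,5,7}->{2,3}; Z {2,4,5,7}->{2,4}; U {2,3,4,5,6}->{4,5,6}
Constraint 2 (Z < Y) on D(Z)={2,4} D(Y)={3,4,7}: no change
Constraint 3 (Y < U) on D(Y)={3,4,7} D(U)={4,5,6}: Y {3,4,7}->{3,4}
Constraint 4 (V < Y) on D(V)={2,3} D(Y)={3,4}: no change
So after all 4 constraints: D(Y) = {3,4}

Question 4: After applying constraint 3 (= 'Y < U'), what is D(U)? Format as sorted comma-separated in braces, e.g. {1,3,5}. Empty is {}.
Answer: {4,5,6}

Derivation:
Constraint 1 (V + Z = U) on D(V)={2,3,5,7} D(Z)={2,4,5,7} D(U)={2,3,4,5,6}: V {2,3,5,7}->{2,3}; Z {2,4,5,7}->{2,4}; U {2,3,4,5,6}->{4,5,6}
Constraint 2 (Z < Y) on D(Z)={2,4} D(Y)={3,4,7}: no change
Constraint 3 (Y < U) on D(Y)={3,4,7} D(U)={4,5,6}: Y {3,4,7}->{3,4}
So after constraint 3: D(U) = {4,5,6}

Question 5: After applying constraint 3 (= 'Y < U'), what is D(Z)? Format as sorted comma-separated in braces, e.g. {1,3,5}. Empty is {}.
Answer: {2,4}

Derivation:
Constraint 1 (V + Z = U) on D(V)={2,3,5,7} D(Z)={2,4,5,7} D(U)={2,3,4,5,6}: V {2,3,5,7}->{2,3}; Z {2,4,5,7}->{2,4}; U {2,3,4,5,6}->{4,5,6}
Constraint 2 (Z < Y) on D(Z)={2,4} D(Y)={3,4,7}: no change
Constraint 3 (Y < U) on D(Y)={3,4,7} D(U)={4,5,6}: Y {3,4,7}->{3,4}
So after constraint 3: D(Z) = {2,4}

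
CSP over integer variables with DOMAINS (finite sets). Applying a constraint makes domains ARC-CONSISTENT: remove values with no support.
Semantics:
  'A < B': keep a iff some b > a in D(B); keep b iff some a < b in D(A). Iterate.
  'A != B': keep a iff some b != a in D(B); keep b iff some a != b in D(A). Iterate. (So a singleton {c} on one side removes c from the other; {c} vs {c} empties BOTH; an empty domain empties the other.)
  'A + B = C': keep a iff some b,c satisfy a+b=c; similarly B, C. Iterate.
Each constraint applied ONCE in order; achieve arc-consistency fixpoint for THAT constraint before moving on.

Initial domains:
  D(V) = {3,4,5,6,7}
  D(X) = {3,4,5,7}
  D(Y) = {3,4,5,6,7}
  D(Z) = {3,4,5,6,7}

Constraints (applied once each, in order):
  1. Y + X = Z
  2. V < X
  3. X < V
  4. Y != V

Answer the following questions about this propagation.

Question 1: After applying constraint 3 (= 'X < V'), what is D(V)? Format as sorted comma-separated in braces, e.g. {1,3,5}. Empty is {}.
Answer: {}

Derivation:
Constraint 1 (Y + X = Z) on D(Y)={3,4,5,6,7} D(X)={3,4,5,7} D(Z)={3,4,5,6,7}: Y {3,4,5,6,7}->{3,4}; X {3,4,5,7}->{3,4}; Z {3,4,5,6,7}->{6,7}
Constraint 2 (V < X) on D(V)={3,4,5,6,7} D(X)={3,4}: V {3,4,5,6,7}->{3}; X {3,4}->{4}
Constraint 3 (X < V) on D(X)={4} D(V)={3}: X {4}->{}; V {3}->{}
So after constraint 3: D(V) = {}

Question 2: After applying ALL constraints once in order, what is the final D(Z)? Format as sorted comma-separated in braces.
Answer: {6,7}

Derivation:
Constraint 1 (Y + X = Z) on D(Y)={3,4,5,6,7} D(X)={3,4,5,7} D(Z)={3,4,5,6,7}: Y {3,4,5,6,7}->{3,4}; X {3,4,5,7}->{3,4}; Z {3,4,5,6,7}->{6,7}
Constraint 2 (V < X) on D(V)={3,4,5,6,7} D(X)={3,4}: V {3,4,5,6,7}->{3}; X {3,4}->{4}
Constraint 3 (X < V) on D(X)={4} D(V)={3}: X {4}->{}; V {3}->{}
Constraint 4 (Y != V) on D(Y)={3,4} D(V)={}: Y {3,4}->{}
So after all 4 constraints: D(Z) = {6,7}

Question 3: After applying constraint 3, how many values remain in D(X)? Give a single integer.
Answer: 0

Derivation:
Constraint 1 (Y + X = Z) on D(Y)={3,4,5,6,7} D(X)={3,4,5,7} D(Z)={3,4,5,6,7}: Y {3,4,5,6,7}->{3,4}; X {3,4,5,7}->{3,4}; Z {3,4,5,6,7}->{6,7}
Constraint 2 (V < X) on D(V)={3,4,5,6,7} D(X)={3,4}: V {3,4,5,6,7}->{3}; X {3,4}->{4}
Constraint 3 (X < V) on D(X)={4} D(V)={3}: X {4}->{}; V {3}->{}
So after constraint 3: D(X)={}, size = 0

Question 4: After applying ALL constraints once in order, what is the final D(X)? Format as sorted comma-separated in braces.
Answer: {}

Derivation:
Constraint 1 (Y + X = Z) on D(Y)={3,4,5,6,7} D(X)={3,4,5,7} D(Z)={3,4,5,6,7}: Y {3,4,5,6,7}->{3,4}; X {3,4,5,7}->{3,4}; Z {3,4,5,6,7}->{6,7}
Constraint 2 (V < X) on D(V)={3,4,5,6,7} D(X)={3,4}: V {3,4,5,6,7}->{3}; X {3,4}->{4}
Constraint 3 (X < V) on D(X)={4} D(V)={3}: X {4}->{}; V {3}->{}
Constraint 4 (Y != V) on D(Y)={3,4} D(V)={}: Y {3,4}->{}
So after all 4 constraints: D(X) = {}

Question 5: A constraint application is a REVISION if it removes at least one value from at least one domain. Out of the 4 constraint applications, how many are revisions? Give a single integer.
Answer: 4

Derivation:
Constraint 1 (Y + X = Z) on D(Y)={3,4,5,6,7} D(X)={3,4,5,7} D(Z)={3,4,5,6,7}: Y {3,4,5,6,7}->{3,4}; X {3,4,5,7}->{3,4}; Z {3,4,5,6,7}->{6,7} => REVISION
Constraint 2 (V < X) on D(V)={3,4,5,6,7} D(X)={3,4}: V {3,4,5,6,7}->{3}; X {3,4}->{4} => REVISION
Constraint 3 (X < V) on D(X)={4} D(V)={3}: X {4}->{}; V {3}->{} => REVISION
Constraint 4 (Y != V) on D(Y)={3,4} D(V)={}: Y {3,4}->{} => REVISION
Total revisions = 4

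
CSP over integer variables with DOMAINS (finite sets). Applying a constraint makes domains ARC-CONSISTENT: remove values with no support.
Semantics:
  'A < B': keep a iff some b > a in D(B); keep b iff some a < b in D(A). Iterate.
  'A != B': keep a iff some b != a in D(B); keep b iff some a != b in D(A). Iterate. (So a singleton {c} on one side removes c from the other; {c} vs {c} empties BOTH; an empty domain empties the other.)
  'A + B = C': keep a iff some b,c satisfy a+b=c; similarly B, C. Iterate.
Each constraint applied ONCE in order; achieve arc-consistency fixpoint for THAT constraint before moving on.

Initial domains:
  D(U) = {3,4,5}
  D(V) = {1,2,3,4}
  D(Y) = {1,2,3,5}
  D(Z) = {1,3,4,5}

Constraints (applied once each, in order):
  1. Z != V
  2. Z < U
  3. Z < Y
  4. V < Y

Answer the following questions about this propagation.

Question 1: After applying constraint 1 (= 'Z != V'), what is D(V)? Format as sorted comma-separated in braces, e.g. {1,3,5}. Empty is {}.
Constraint 1 (Z != V) on D(Z)={1,3,4,5} D(V)={1,2,3,4}: no change
So after constraint 1: D(V) = {1,2,3,4}

Answer: {1,2,3,4}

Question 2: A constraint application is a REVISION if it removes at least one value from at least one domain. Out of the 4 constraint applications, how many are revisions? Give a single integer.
Answer: 2

Derivation:
Constraint 1 (Z != V) on D(Z)={1,3,4,5} D(V)={1,2,3,4}: no change => not a revision
Constraint 2 (Z < U) on D(Z)={1,3,4,5} D(U)={3,4,5}: Z {1,3,4,5}->{1,3,4} => REVISION
Constraint 3 (Z < Y) on D(Z)={1,3,4} D(Y)={1,2,3,5}: Y {1,2,3,5}->{2,3,5} => REVISION
Constraint 4 (V < Y) on D(V)={1,2,3,4} D(Y)={2,3,5}: no change => not a revision
Total revisions = 2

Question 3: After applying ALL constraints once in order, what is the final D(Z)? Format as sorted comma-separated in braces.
Constraint 1 (Z != V) on D(Z)={1,3,4,5} D(V)={1,2,3,4}: no change
Constraint 2 (Z < U) on D(Z)={1,3,4,5} D(U)={3,4,5}: Z {1,3,4,5}->{1,3,4}
Constraint 3 (Z < Y) on D(Z)={1,3,4} D(Y)={1,2,3,5}: Y {1,2,3,5}->{2,3,5}
Constraint 4 (V < Y) on D(V)={1,2,3,4} D(Y)={2,3,5}: no change
So after all 4 constraints: D(Z) = {1,3,4}

Answer: {1,3,4}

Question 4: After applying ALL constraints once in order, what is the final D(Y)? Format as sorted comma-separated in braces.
Constraint 1 (Z != V) on D(Z)={1,3,4,5} D(V)={1,2,3,4}: no change
Constraint 2 (Z < U) on D(Z)={1,3,4,5} D(U)={3,4,5}: Z {1,3,4,5}->{1,3,4}
Constraint 3 (Z < Y) on D(Z)={1,3,4} D(Y)={1,2,3,5}: Y {1,2,3,5}->{2,3,5}
Constraint 4 (V < Y) on D(V)={1,2,3,4} D(Y)={2,3,5}: no change
So after all 4 constraints: D(Y) = {2,3,5}

Answer: {2,3,5}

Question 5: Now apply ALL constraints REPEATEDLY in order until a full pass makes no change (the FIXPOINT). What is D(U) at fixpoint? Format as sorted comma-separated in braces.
Answer: {3,4,5}

Derivation:
pass 0 (initial): D(U)={3,4,5}
pass 1: Y {1,2,3,5}->{2,3,5}; Z {1,3,4,5}->{1,3,4}
pass 2: no change
Fixpoint after 2 passes: D(U) = {3,4,5}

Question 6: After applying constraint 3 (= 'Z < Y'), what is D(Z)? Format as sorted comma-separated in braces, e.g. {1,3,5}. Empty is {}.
Constraint 1 (Z != V) on D(Z)={1,3,4,5} D(V)={1,2,3,4}: no change
Constraint 2 (Z < U) on D(Z)={1,3,4,5} D(U)={3,4,5}: Z {1,3,4,5}->{1,3,4}
Constraint 3 (Z < Y) on D(Z)={1,3,4} D(Y)={1,2,3,5}: Y {1,2,3,5}->{2,3,5}
So after constraint 3: D(Z) = {1,3,4}

Answer: {1,3,4}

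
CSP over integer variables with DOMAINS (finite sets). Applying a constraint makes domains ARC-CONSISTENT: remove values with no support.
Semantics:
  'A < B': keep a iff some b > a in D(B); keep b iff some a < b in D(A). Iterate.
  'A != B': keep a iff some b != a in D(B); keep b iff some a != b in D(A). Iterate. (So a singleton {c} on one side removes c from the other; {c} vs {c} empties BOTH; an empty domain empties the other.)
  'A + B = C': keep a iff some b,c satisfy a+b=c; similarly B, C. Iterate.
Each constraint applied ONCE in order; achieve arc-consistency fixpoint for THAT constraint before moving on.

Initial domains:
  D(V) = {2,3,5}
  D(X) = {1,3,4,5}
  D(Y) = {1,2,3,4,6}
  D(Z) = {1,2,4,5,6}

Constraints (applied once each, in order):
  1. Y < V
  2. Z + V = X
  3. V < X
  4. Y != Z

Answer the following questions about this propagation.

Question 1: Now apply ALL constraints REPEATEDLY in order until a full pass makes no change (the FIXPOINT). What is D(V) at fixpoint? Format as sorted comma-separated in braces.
Answer: {2,3}

Derivation:
pass 0 (initial): D(V)={2,3,5}
pass 1: V {2,3,5}->{2,3}; X {1,3,4,5}->{3,4,5}; Y {1,2,3,4,6}->{1,2,3,4}; Z {1,2,4,5,6}->{1,2}
pass 2: Y {1,2,3,4}->{1,2}
pass 3: no change
Fixpoint after 3 passes: D(V) = {2,3}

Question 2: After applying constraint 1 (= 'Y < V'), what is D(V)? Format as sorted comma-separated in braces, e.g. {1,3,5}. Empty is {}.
Answer: {2,3,5}

Derivation:
Constraint 1 (Y < V) on D(Y)={1,2,3,4,6} D(V)={2,3,5}: Y {1,2,3,4,6}->{1,2,3,4}
So after constraint 1: D(V) = {2,3,5}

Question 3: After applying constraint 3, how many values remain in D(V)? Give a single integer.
Answer: 2

Derivation:
Constraint 1 (Y < V) on D(Y)={1,2,3,4,6} D(V)={2,3,5}: Y {1,2,3,4,6}->{1,2,3,4}
Constraint 2 (Z + V = X) on D(Z)={1,2,4,5,6} D(V)={2,3,5} D(X)={1,3,4,5}: Z {1,2,4,5,6}->{1,2}; V {2,3,5}->{2,3}; X {1,3,4,5}->{3,4,5}
Constraint 3 (V < X) on D(V)={2,3} D(X)={3,4,5}: no change
So after constraint 3: D(V)={2,3}, size = 2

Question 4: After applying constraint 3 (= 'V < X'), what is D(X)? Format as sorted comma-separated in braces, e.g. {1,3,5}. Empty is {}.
Answer: {3,4,5}

Derivation:
Constraint 1 (Y < V) on D(Y)={1,2,3,4,6} D(V)={2,3,5}: Y {1,2,3,4,6}->{1,2,3,4}
Constraint 2 (Z + V = X) on D(Z)={1,2,4,5,6} D(V)={2,3,5} D(X)={1,3,4,5}: Z {1,2,4,5,6}->{1,2}; V {2,3,5}->{2,3}; X {1,3,4,5}->{3,4,5}
Constraint 3 (V < X) on D(V)={2,3} D(X)={3,4,5}: no change
So after constraint 3: D(X) = {3,4,5}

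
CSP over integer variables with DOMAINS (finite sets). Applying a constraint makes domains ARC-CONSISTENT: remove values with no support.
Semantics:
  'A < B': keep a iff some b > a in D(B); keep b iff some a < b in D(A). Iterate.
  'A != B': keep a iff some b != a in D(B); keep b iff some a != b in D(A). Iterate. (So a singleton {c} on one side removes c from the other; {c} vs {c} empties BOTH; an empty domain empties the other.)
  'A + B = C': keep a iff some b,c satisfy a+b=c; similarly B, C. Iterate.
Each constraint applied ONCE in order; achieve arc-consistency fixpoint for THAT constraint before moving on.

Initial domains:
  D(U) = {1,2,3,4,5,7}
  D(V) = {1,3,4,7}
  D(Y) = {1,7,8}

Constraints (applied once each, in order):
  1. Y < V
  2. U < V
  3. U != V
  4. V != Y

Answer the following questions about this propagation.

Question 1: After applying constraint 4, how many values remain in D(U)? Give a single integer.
Constraint 1 (Y < V) on D(Y)={1,7,8} D(V)={1,3,4,7}: Y {1,7,8}->{1}; V {1,3,4,7}->{3,4,7}
Constraint 2 (U < V) on D(U)={1,2,3,4,5,7} D(V)={3,4,7}: U {1,2,3,4,5,7}->{1,2,3,4,5}
Constraint 3 (U != V) on D(U)={1,2,3,4,5} D(V)={3,4,7}: no change
Constraint 4 (V != Y) on D(V)={3,4,7} D(Y)={1}: no change
So after constraint 4: D(U)={1,2,3,4,5}, size = 5

Answer: 5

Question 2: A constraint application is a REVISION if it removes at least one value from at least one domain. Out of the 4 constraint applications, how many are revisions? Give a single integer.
Constraint 1 (Y < V) on D(Y)={1,7,8} D(V)={1,3,4,7}: Y {1,7,8}->{1}; V {1,3,4,7}->{3,4,7} => REVISION
Constraint 2 (U < V) on D(U)={1,2,3,4,5,7} D(V)={3,4,7}: U {1,2,3,4,5,7}->{1,2,3,4,5} => REVISION
Constraint 3 (U != V) on D(U)={1,2,3,4,5} D(V)={3,4,7}: no change => not a revision
Constraint 4 (V != Y) on D(V)={3,4,7} D(Y)={1}: no change => not a revision
Total revisions = 2

Answer: 2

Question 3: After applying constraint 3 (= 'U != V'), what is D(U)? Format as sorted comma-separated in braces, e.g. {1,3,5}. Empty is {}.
Constraint 1 (Y < V) on D(Y)={1,7,8} D(V)={1,3,4,7}: Y {1,7,8}->{1}; V {1,3,4,7}->{3,4,7}
Constraint 2 (U < V) on D(U)={1,2,3,4,5,7} D(V)={3,4,7}: U {1,2,3,4,5,7}->{1,2,3,4,5}
Constraint 3 (U != V) on D(U)={1,2,3,4,5} D(V)={3,4,7}: no change
So after constraint 3: D(U) = {1,2,3,4,5}

Answer: {1,2,3,4,5}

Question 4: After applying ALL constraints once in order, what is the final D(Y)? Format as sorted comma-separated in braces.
Constraint 1 (Y < V) on D(Y)={1,7,8} D(V)={1,3,4,7}: Y {1,7,8}->{1}; V {1,3,4,7}->{3,4,7}
Constraint 2 (U < V) on D(U)={1,2,3,4,5,7} D(V)={3,4,7}: U {1,2,3,4,5,7}->{1,2,3,4,5}
Constraint 3 (U != V) on D(U)={1,2,3,4,5} D(V)={3,4,7}: no change
Constraint 4 (V != Y) on D(V)={3,4,7} D(Y)={1}: no change
So after all 4 constraints: D(Y) = {1}

Answer: {1}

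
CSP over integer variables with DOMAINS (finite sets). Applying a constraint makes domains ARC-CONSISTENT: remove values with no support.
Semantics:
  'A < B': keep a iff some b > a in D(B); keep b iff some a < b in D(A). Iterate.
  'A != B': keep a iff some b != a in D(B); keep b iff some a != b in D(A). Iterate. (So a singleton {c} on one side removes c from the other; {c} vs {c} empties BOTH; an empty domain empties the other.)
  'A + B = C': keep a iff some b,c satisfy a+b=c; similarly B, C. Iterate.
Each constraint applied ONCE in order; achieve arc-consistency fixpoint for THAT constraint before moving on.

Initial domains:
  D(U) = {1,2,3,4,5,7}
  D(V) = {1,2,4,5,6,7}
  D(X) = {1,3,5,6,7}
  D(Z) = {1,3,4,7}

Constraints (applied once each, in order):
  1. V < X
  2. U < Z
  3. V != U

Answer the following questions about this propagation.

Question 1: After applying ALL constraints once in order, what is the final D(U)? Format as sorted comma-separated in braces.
Answer: {1,2,3,4,5}

Derivation:
Constraint 1 (V < X) on D(V)={1,2,4,5,6,7} D(X)={1,3,5,6,7}: V {1,2,4,5,6,7}->{1,2,4,5,6}; X {1,3,5,6,7}->{3,5,6,7}
Constraint 2 (U < Z) on D(U)={1,2,3,4,5,7} D(Z)={1,3,4,7}: U {1,2,3,4,5,7}->{1,2,3,4,5}; Z {1,3,4,7}->{3,4,7}
Constraint 3 (V != U) on D(V)={1,2,4,5,6} D(U)={1,2,3,4,5}: no change
So after all 3 constraints: D(U) = {1,2,3,4,5}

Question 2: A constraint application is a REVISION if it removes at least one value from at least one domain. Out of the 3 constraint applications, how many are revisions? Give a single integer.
Constraint 1 (V < X) on D(V)={1,2,4,5,6,7} D(X)={1,3,5,6,7}: V {1,2,4,5,6,7}->{1,2,4,5,6}; X {1,3,5,6,7}->{3,5,6,7} => REVISION
Constraint 2 (U < Z) on D(U)={1,2,3,4,5,7} D(Z)={1,3,4,7}: U {1,2,3,4,5,7}->{1,2,3,4,5}; Z {1,3,4,7}->{3,4,7} => REVISION
Constraint 3 (V != U) on D(V)={1,2,4,5,6} D(U)={1,2,3,4,5}: no change => not a revision
Total revisions = 2

Answer: 2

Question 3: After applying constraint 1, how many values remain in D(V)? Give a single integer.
Constraint 1 (V < X) on D(V)={1,2,4,5,6,7} D(X)={1,3,5,6,7}: V {1,2,4,5,6,7}->{1,2,4,5,6}; X {1,3,5,6,7}->{3,5,6,7}
So after constraint 1: D(V)={1,2,4,5,6}, size = 5

Answer: 5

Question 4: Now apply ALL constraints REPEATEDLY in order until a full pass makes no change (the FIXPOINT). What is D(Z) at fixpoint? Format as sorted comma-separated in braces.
pass 0 (initial): D(Z)={1,3,4,7}
pass 1: U {1,2,3,4,5,7}->{1,2,3,4,5}; V {1,2,4,5,6,7}->{1,2,4,5,6}; X {1,3,5,6,7}->{3,5,6,7}; Z {1,3,4,7}->{3,4,7}
pass 2: no change
Fixpoint after 2 passes: D(Z) = {3,4,7}

Answer: {3,4,7}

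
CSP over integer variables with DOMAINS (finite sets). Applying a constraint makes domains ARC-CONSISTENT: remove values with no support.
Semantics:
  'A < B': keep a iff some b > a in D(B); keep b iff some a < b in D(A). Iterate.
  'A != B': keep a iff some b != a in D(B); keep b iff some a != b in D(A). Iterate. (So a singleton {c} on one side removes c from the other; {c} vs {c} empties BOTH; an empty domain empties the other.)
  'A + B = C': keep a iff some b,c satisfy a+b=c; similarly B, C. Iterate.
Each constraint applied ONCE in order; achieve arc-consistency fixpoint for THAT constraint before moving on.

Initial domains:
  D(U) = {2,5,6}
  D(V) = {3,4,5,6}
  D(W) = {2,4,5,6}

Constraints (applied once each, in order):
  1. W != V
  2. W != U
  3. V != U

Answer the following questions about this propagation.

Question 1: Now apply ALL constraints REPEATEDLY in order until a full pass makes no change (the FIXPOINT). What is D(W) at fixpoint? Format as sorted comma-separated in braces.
pass 0 (initial): D(W)={2,4,5,6}
pass 1: no change
Fixpoint after 1 passes: D(W) = {2,4,5,6}

Answer: {2,4,5,6}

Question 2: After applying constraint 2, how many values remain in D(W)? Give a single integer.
Answer: 4

Derivation:
Constraint 1 (W != V) on D(W)={2,4,5,6} D(V)={3,4,5,6}: no change
Constraint 2 (W != U) on D(W)={2,4,5,6} D(U)={2,5,6}: no change
So after constraint 2: D(W)={2,4,5,6}, size = 4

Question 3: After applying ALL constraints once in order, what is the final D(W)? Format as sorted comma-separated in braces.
Answer: {2,4,5,6}

Derivation:
Constraint 1 (W != V) on D(W)={2,4,5,6} D(V)={3,4,5,6}: no change
Constraint 2 (W != U) on D(W)={2,4,5,6} D(U)={2,5,6}: no change
Constraint 3 (V != U) on D(V)={3,4,5,6} D(U)={2,5,6}: no change
So after all 3 constraints: D(W) = {2,4,5,6}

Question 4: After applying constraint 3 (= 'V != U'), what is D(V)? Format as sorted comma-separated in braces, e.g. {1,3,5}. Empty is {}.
Answer: {3,4,5,6}

Derivation:
Constraint 1 (W != V) on D(W)={2,4,5,6} D(V)={3,4,5,6}: no change
Constraint 2 (W != U) on D(W)={2,4,5,6} D(U)={2,5,6}: no change
Constraint 3 (V != U) on D(V)={3,4,5,6} D(U)={2,5,6}: no change
So after constraint 3: D(V) = {3,4,5,6}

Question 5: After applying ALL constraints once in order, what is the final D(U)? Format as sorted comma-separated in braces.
Answer: {2,5,6}

Derivation:
Constraint 1 (W != V) on D(W)={2,4,5,6} D(V)={3,4,5,6}: no change
Constraint 2 (W != U) on D(W)={2,4,5,6} D(U)={2,5,6}: no change
Constraint 3 (V != U) on D(V)={3,4,5,6} D(U)={2,5,6}: no change
So after all 3 constraints: D(U) = {2,5,6}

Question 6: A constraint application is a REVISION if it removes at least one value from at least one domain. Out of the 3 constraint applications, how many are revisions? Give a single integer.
Answer: 0

Derivation:
Constraint 1 (W != V) on D(W)={2,4,5,6} D(V)={3,4,5,6}: no change => not a revision
Constraint 2 (W != U) on D(W)={2,4,5,6} D(U)={2,5,6}: no change => not a revision
Constraint 3 (V != U) on D(V)={3,4,5,6} D(U)={2,5,6}: no change => not a revision
Total revisions = 0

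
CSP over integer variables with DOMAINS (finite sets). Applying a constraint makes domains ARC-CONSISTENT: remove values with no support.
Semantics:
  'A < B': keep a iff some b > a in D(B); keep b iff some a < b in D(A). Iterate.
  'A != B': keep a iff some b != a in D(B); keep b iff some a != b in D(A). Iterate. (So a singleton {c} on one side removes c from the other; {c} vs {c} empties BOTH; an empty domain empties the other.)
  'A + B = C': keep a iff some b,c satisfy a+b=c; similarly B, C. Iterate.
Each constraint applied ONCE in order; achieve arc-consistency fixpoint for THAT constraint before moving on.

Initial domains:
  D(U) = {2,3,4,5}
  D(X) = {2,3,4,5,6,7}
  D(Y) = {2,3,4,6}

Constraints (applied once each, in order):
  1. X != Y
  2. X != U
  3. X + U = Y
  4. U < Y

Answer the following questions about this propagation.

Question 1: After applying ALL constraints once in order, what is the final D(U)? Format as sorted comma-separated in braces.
Answer: {2,3,4}

Derivation:
Constraint 1 (X != Y) on D(X)={2,3,4,5,6,7} D(Y)={2,3,4,6}: no change
Constraint 2 (X != U) on D(X)={2,3,4,5,6,7} D(U)={2,3,4,5}: no change
Constraint 3 (X + U = Y) on D(X)={2,3,4,5,6,7} D(U)={2,3,4,5} D(Y)={2,3,4,6}: X {2,3,4,5,6,7}->{2,3,4}; U {2,3,4,5}->{2,3,4}; Y {2,3,4,6}->{4,6}
Constraint 4 (U < Y) on D(U)={2,3,4} D(Y)={4,6}: no change
So after all 4 constraints: D(U) = {2,3,4}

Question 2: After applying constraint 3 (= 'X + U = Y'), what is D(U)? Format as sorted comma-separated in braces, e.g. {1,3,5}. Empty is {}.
Answer: {2,3,4}

Derivation:
Constraint 1 (X != Y) on D(X)={2,3,4,5,6,7} D(Y)={2,3,4,6}: no change
Constraint 2 (X != U) on D(X)={2,3,4,5,6,7} D(U)={2,3,4,5}: no change
Constraint 3 (X + U = Y) on D(X)={2,3,4,5,6,7} D(U)={2,3,4,5} D(Y)={2,3,4,6}: X {2,3,4,5,6,7}->{2,3,4}; U {2,3,4,5}->{2,3,4}; Y {2,3,4,6}->{4,6}
So after constraint 3: D(U) = {2,3,4}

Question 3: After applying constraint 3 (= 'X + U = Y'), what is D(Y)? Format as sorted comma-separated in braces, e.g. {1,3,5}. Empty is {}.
Constraint 1 (X != Y) on D(X)={2,3,4,5,6,7} D(Y)={2,3,4,6}: no change
Constraint 2 (X != U) on D(X)={2,3,4,5,6,7} D(U)={2,3,4,5}: no change
Constraint 3 (X + U = Y) on D(X)={2,3,4,5,6,7} D(U)={2,3,4,5} D(Y)={2,3,4,6}: X {2,3,4,5,6,7}->{2,3,4}; U {2,3,4,5}->{2,3,4}; Y {2,3,4,6}->{4,6}
So after constraint 3: D(Y) = {4,6}

Answer: {4,6}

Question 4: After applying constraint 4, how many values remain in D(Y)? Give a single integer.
Constraint 1 (X != Y) on D(X)={2,3,4,5,6,7} D(Y)={2,3,4,6}: no change
Constraint 2 (X != U) on D(X)={2,3,4,5,6,7} D(U)={2,3,4,5}: no change
Constraint 3 (X + U = Y) on D(X)={2,3,4,5,6,7} D(U)={2,3,4,5} D(Y)={2,3,4,6}: X {2,3,4,5,6,7}->{2,3,4}; U {2,3,4,5}->{2,3,4}; Y {2,3,4,6}->{4,6}
Constraint 4 (U < Y) on D(U)={2,3,4} D(Y)={4,6}: no change
So after constraint 4: D(Y)={4,6}, size = 2

Answer: 2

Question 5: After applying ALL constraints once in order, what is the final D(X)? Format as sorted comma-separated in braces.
Answer: {2,3,4}

Derivation:
Constraint 1 (X != Y) on D(X)={2,3,4,5,6,7} D(Y)={2,3,4,6}: no change
Constraint 2 (X != U) on D(X)={2,3,4,5,6,7} D(U)={2,3,4,5}: no change
Constraint 3 (X + U = Y) on D(X)={2,3,4,5,6,7} D(U)={2,3,4,5} D(Y)={2,3,4,6}: X {2,3,4,5,6,7}->{2,3,4}; U {2,3,4,5}->{2,3,4}; Y {2,3,4,6}->{4,6}
Constraint 4 (U < Y) on D(U)={2,3,4} D(Y)={4,6}: no change
So after all 4 constraints: D(X) = {2,3,4}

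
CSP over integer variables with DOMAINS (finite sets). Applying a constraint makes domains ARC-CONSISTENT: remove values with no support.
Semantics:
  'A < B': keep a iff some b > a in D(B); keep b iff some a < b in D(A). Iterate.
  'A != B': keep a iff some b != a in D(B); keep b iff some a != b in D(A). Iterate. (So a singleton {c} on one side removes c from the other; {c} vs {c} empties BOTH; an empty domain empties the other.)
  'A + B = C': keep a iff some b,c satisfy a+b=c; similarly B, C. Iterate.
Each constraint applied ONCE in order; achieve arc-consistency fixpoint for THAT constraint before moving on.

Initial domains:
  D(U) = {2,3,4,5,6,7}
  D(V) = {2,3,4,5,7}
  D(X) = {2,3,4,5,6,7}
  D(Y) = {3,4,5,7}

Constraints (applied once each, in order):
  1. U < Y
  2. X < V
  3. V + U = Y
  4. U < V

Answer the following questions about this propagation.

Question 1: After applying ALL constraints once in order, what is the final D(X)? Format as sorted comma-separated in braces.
Constraint 1 (U < Y) on D(U)={2,3,4,5,6,7} D(Y)={3,4,5,7}: U {2,3,4,5,6,7}->{2,3,4,5,6}
Constraint 2 (X < V) on D(X)={2,3,4,5,6,7} D(V)={2,3,4,5,7}: X {2,3,4,5,6,7}->{2,3,4,5,6}; V {2,3,4,5,7}->{3,4,5,7}
Constraint 3 (V + U = Y) on D(V)={3,4,5,7} D(U)={2,3,4,5,6} D(Y)={3,4,5,7}: V {3,4,5,7}->{3,4,5}; U {2,3,4,5,6}->{2,3,4}; Y {3,4,5,7}->{5,7}
Constraint 4 (U < V) on D(U)={2,3,4} D(V)={3,4,5}: no change
So after all 4 constraints: D(X) = {2,3,4,5,6}

Answer: {2,3,4,5,6}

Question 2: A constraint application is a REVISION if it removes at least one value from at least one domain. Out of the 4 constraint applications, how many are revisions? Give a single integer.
Constraint 1 (U < Y) on D(U)={2,3,4,5,6,7} D(Y)={3,4,5,7}: U {2,3,4,5,6,7}->{2,3,4,5,6} => REVISION
Constraint 2 (X < V) on D(X)={2,3,4,5,6,7} D(V)={2,3,4,5,7}: X {2,3,4,5,6,7}->{2,3,4,5,6}; V {2,3,4,5,7}->{3,4,5,7} => REVISION
Constraint 3 (V + U = Y) on D(V)={3,4,5,7} D(U)={2,3,4,5,6} D(Y)={3,4,5,7}: V {3,4,5,7}->{3,4,5}; U {2,3,4,5,6}->{2,3,4}; Y {3,4,5,7}->{5,7} => REVISION
Constraint 4 (U < V) on D(U)={2,3,4} D(V)={3,4,5}: no change => not a revision
Total revisions = 3

Answer: 3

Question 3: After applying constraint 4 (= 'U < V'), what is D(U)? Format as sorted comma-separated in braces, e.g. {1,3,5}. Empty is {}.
Answer: {2,3,4}

Derivation:
Constraint 1 (U < Y) on D(U)={2,3,4,5,6,7} D(Y)={3,4,5,7}: U {2,3,4,5,6,7}->{2,3,4,5,6}
Constraint 2 (X < V) on D(X)={2,3,4,5,6,7} D(V)={2,3,4,5,7}: X {2,3,4,5,6,7}->{2,3,4,5,6}; V {2,3,4,5,7}->{3,4,5,7}
Constraint 3 (V + U = Y) on D(V)={3,4,5,7} D(U)={2,3,4,5,6} D(Y)={3,4,5,7}: V {3,4,5,7}->{3,4,5}; U {2,3,4,5,6}->{2,3,4}; Y {3,4,5,7}->{5,7}
Constraint 4 (U < V) on D(U)={2,3,4} D(V)={3,4,5}: no change
So after constraint 4: D(U) = {2,3,4}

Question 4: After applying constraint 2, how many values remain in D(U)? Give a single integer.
Constraint 1 (U < Y) on D(U)={2,3,4,5,6,7} D(Y)={3,4,5,7}: U {2,3,4,5,6,7}->{2,3,4,5,6}
Constraint 2 (X < V) on D(X)={2,3,4,5,6,7} D(V)={2,3,4,5,7}: X {2,3,4,5,6,7}->{2,3,4,5,6}; V {2,3,4,5,7}->{3,4,5,7}
So after constraint 2: D(U)={2,3,4,5,6}, size = 5

Answer: 5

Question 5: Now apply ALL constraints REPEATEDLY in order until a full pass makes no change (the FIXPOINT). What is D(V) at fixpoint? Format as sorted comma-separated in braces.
pass 0 (initial): D(V)={2,3,4,5,7}
pass 1: U {2,3,4,5,6,7}->{2,3,4}; V {2,3,4,5,7}->{3,4,5}; X {2,3,4,5,6,7}->{2,3,4,5,6}; Y {3,4,5,7}->{5,7}
pass 2: X {2,3,4,5,6}->{2,3,4}
pass 3: no change
Fixpoint after 3 passes: D(V) = {3,4,5}

Answer: {3,4,5}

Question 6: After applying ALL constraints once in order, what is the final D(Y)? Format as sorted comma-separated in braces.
Answer: {5,7}

Derivation:
Constraint 1 (U < Y) on D(U)={2,3,4,5,6,7} D(Y)={3,4,5,7}: U {2,3,4,5,6,7}->{2,3,4,5,6}
Constraint 2 (X < V) on D(X)={2,3,4,5,6,7} D(V)={2,3,4,5,7}: X {2,3,4,5,6,7}->{2,3,4,5,6}; V {2,3,4,5,7}->{3,4,5,7}
Constraint 3 (V + U = Y) on D(V)={3,4,5,7} D(U)={2,3,4,5,6} D(Y)={3,4,5,7}: V {3,4,5,7}->{3,4,5}; U {2,3,4,5,6}->{2,3,4}; Y {3,4,5,7}->{5,7}
Constraint 4 (U < V) on D(U)={2,3,4} D(V)={3,4,5}: no change
So after all 4 constraints: D(Y) = {5,7}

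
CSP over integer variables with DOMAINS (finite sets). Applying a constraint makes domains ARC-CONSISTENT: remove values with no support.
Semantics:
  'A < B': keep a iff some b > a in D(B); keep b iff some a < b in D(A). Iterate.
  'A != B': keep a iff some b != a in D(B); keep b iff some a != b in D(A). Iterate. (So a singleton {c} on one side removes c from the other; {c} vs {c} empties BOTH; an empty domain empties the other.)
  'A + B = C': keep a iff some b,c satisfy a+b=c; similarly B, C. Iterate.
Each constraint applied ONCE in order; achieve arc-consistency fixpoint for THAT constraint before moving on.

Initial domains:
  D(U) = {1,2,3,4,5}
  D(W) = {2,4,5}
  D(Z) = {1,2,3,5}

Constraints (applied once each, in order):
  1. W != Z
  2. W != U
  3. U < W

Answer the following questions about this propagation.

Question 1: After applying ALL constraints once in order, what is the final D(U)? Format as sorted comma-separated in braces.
Constraint 1 (W != Z) on D(W)={2,4,5} D(Z)={1,2,3,5}: no change
Constraint 2 (W != U) on D(W)={2,4,5} D(U)={1,2,3,4,5}: no change
Constraint 3 (U < W) on D(U)={1,2,3,4,5} D(W)={2,4,5}: U {1,2,3,4,5}->{1,2,3,4}
So after all 3 constraints: D(U) = {1,2,3,4}

Answer: {1,2,3,4}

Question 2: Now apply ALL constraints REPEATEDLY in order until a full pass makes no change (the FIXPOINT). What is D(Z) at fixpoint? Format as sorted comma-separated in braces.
pass 0 (initial): D(Z)={1,2,3,5}
pass 1: U {1,2,3,4,5}->{1,2,3,4}
pass 2: no change
Fixpoint after 2 passes: D(Z) = {1,2,3,5}

Answer: {1,2,3,5}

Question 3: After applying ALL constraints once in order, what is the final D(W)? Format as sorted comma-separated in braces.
Constraint 1 (W != Z) on D(W)={2,4,5} D(Z)={1,2,3,5}: no change
Constraint 2 (W != U) on D(W)={2,4,5} D(U)={1,2,3,4,5}: no change
Constraint 3 (U < W) on D(U)={1,2,3,4,5} D(W)={2,4,5}: U {1,2,3,4,5}->{1,2,3,4}
So after all 3 constraints: D(W) = {2,4,5}

Answer: {2,4,5}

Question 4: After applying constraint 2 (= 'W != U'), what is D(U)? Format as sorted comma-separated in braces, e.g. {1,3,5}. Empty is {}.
Constraint 1 (W != Z) on D(W)={2,4,5} D(Z)={1,2,3,5}: no change
Constraint 2 (W != U) on D(W)={2,4,5} D(U)={1,2,3,4,5}: no change
So after constraint 2: D(U) = {1,2,3,4,5}

Answer: {1,2,3,4,5}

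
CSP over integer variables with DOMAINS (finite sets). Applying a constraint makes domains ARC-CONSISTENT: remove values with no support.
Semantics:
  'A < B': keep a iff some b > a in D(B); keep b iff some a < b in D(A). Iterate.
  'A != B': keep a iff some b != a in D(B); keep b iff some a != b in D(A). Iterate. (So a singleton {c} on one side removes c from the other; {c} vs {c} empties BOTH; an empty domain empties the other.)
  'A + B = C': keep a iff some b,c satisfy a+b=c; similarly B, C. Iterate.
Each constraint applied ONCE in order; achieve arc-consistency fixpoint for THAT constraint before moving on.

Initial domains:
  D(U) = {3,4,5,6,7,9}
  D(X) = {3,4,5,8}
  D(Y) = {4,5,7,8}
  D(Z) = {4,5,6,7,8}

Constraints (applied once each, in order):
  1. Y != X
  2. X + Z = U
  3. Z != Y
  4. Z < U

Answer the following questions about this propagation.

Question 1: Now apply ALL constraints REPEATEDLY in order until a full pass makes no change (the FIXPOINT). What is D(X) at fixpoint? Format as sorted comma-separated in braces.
pass 0 (initial): D(X)={3,4,5,8}
pass 1: U {3,4,5,6,7,9}->{7,9}; X {3,4,5,8}->{3,4,5}; Z {4,5,6,7,8}->{4,5,6}
pass 2: no change
Fixpoint after 2 passes: D(X) = {3,4,5}

Answer: {3,4,5}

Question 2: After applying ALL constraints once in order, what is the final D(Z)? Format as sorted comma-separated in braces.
Answer: {4,5,6}

Derivation:
Constraint 1 (Y != X) on D(Y)={4,5,7,8} D(X)={3,4,5,8}: no change
Constraint 2 (X + Z = U) on D(X)={3,4,5,8} D(Z)={4,5,6,7,8} D(U)={3,4,5,6,7,9}: X {3,4,5,8}->{3,4,5}; Z {4,5,6,7,8}->{4,5,6}; U {3,4,5,6,7,9}->{7,9}
Constraint 3 (Z != Y) on D(Z)={4,5,6} D(Y)={4,5,7,8}: no change
Constraint 4 (Z < U) on D(Z)={4,5,6} D(U)={7,9}: no change
So after all 4 constraints: D(Z) = {4,5,6}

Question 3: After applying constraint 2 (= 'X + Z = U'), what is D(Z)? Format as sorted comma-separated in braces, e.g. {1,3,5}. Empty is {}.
Answer: {4,5,6}

Derivation:
Constraint 1 (Y != X) on D(Y)={4,5,7,8} D(X)={3,4,5,8}: no change
Constraint 2 (X + Z = U) on D(X)={3,4,5,8} D(Z)={4,5,6,7,8} D(U)={3,4,5,6,7,9}: X {3,4,5,8}->{3,4,5}; Z {4,5,6,7,8}->{4,5,6}; U {3,4,5,6,7,9}->{7,9}
So after constraint 2: D(Z) = {4,5,6}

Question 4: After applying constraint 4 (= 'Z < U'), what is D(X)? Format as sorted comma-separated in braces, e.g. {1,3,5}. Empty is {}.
Constraint 1 (Y != X) on D(Y)={4,5,7,8} D(X)={3,4,5,8}: no change
Constraint 2 (X + Z = U) on D(X)={3,4,5,8} D(Z)={4,5,6,7,8} D(U)={3,4,5,6,7,9}: X {3,4,5,8}->{3,4,5}; Z {4,5,6,7,8}->{4,5,6}; U {3,4,5,6,7,9}->{7,9}
Constraint 3 (Z != Y) on D(Z)={4,5,6} D(Y)={4,5,7,8}: no change
Constraint 4 (Z < U) on D(Z)={4,5,6} D(U)={7,9}: no change
So after constraint 4: D(X) = {3,4,5}

Answer: {3,4,5}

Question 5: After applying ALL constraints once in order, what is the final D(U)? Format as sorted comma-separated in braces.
Answer: {7,9}

Derivation:
Constraint 1 (Y != X) on D(Y)={4,5,7,8} D(X)={3,4,5,8}: no change
Constraint 2 (X + Z = U) on D(X)={3,4,5,8} D(Z)={4,5,6,7,8} D(U)={3,4,5,6,7,9}: X {3,4,5,8}->{3,4,5}; Z {4,5,6,7,8}->{4,5,6}; U {3,4,5,6,7,9}->{7,9}
Constraint 3 (Z != Y) on D(Z)={4,5,6} D(Y)={4,5,7,8}: no change
Constraint 4 (Z < U) on D(Z)={4,5,6} D(U)={7,9}: no change
So after all 4 constraints: D(U) = {7,9}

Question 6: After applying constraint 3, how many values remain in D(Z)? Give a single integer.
Constraint 1 (Y != X) on D(Y)={4,5,7,8} D(X)={3,4,5,8}: no change
Constraint 2 (X + Z = U) on D(X)={3,4,5,8} D(Z)={4,5,6,7,8} D(U)={3,4,5,6,7,9}: X {3,4,5,8}->{3,4,5}; Z {4,5,6,7,8}->{4,5,6}; U {3,4,5,6,7,9}->{7,9}
Constraint 3 (Z != Y) on D(Z)={4,5,6} D(Y)={4,5,7,8}: no change
So after constraint 3: D(Z)={4,5,6}, size = 3

Answer: 3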